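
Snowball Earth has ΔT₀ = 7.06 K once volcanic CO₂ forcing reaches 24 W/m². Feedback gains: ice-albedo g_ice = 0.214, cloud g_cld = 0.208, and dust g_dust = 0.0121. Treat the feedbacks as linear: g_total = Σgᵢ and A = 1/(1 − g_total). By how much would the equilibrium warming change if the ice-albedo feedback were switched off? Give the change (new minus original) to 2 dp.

-3.42 K

Original: g = 0.4341, ΔT = 7.06/(1−0.4341) = 12.4757 K.
Without ice-albedo: g' = 0.2201, ΔT' = 7.06/(1−0.2201) = 9.0524 K.
Change = 9.0524 − 12.4757 = -3.42 K.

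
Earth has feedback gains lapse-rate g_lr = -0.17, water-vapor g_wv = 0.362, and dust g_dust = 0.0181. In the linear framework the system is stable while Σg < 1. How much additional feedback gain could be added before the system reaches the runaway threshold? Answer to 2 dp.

Current total gain = -0.17 + 0.362 + 0.0181 = 0.2101.
Margin to runaway = 1 − 0.2101 = 0.79.

0.79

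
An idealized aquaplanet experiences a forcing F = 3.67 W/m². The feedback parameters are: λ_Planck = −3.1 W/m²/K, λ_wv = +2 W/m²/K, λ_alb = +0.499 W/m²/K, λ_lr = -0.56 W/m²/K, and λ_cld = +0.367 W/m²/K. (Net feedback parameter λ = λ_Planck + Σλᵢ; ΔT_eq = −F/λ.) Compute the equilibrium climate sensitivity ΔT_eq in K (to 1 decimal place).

Net feedback parameter λ = (−3.1) + (+2) + (+0.499) + (-0.56) + (+0.367) = -0.794 W/m²/K.
ΔT = −F/λ = −3.67/(-0.794) = 4.6 K.

4.6 K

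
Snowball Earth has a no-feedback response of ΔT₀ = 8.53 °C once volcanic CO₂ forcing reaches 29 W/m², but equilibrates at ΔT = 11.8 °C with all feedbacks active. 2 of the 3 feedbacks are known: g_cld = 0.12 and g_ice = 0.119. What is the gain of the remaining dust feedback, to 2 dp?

Amplification A = ΔT/ΔT₀ = 11.8/8.53 = 1.383.
Total gain g = 1 − 1/A = 1 − 1/1.383 = 0.2769.
Known gains sum to 0.12 + 0.119 = 0.239.
g_dust = 0.2769 − 0.239 = 0.04.

0.04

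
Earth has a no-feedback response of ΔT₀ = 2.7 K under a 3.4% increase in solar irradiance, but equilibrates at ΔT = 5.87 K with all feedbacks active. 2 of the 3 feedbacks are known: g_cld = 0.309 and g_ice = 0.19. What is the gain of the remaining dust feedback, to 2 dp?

Amplification A = ΔT/ΔT₀ = 5.87/2.7 = 2.174.
Total gain g = 1 − 1/A = 1 − 1/2.174 = 0.54.
Known gains sum to 0.309 + 0.19 = 0.499.
g_dust = 0.54 − 0.499 = 0.04.

0.04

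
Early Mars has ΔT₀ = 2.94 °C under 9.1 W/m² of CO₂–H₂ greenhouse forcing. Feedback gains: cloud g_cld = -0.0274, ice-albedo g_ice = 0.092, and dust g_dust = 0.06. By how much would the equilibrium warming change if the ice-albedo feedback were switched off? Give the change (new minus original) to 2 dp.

-0.32 °C

Original: g = 0.1246, ΔT = 2.94/(1−0.1246) = 3.3585 °C.
Without ice-albedo: g' = 0.0326, ΔT' = 2.94/(1−0.0326) = 3.0391 °C.
Change = 3.0391 − 3.3585 = -0.32 °C.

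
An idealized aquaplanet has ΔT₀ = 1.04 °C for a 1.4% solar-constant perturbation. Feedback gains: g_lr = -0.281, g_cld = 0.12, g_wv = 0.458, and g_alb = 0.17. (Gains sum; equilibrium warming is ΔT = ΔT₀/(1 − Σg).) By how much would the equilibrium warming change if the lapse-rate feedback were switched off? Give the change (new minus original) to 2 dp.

2.18 °C

Original: g = 0.467, ΔT = 1.04/(1−0.467) = 1.9512 °C.
Without lapse-rate: g' = 0.748, ΔT' = 1.04/(1−0.748) = 4.1270 °C.
Change = 4.1270 − 1.9512 = 2.18 °C.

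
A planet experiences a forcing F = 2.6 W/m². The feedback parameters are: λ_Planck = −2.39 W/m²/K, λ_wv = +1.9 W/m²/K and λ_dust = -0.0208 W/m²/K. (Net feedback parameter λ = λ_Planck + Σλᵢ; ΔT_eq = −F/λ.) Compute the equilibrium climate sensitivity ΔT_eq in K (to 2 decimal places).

Net feedback parameter λ = (−2.39) + (+1.9) + (-0.0208) = -0.5108 W/m²/K.
ΔT = −F/λ = −2.6/(-0.5108) = 5.09 K.

5.09 K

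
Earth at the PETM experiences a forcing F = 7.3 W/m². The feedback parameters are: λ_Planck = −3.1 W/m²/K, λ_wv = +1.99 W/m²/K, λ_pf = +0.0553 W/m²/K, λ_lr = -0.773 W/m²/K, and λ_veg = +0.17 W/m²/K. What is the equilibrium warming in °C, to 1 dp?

4.4 °C

Net feedback parameter λ = (−3.1) + (+1.99) + (+0.0553) + (-0.773) + (+0.17) = -1.6577 W/m²/K.
ΔT = −F/λ = −7.3/(-1.6577) = 4.4 °C.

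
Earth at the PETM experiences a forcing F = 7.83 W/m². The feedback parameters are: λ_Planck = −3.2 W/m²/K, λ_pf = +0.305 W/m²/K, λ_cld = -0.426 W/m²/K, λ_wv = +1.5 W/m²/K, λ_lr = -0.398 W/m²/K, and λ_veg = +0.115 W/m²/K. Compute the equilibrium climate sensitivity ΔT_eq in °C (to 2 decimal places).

Net feedback parameter λ = (−3.2) + (+0.305) + (-0.426) + (+1.5) + (-0.398) + (+0.115) = -2.104 W/m²/K.
ΔT = −F/λ = −7.83/(-2.104) = 3.72 °C.

3.72 °C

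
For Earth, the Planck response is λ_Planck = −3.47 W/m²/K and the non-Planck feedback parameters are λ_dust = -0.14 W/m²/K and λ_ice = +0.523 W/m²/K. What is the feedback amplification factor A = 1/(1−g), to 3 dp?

1.124

Convert to gains: g_dust = -0.14/3.47 = -0.04035; g_ice = 0.523/3.47 = 0.1507.
Total gain g = 0.11035.
A = 1/(1 − 0.11035) = 1.124.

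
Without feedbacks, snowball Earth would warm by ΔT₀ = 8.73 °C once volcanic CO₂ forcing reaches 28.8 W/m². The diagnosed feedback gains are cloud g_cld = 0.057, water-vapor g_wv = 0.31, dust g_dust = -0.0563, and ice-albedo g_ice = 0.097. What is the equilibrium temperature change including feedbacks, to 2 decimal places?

Total gain g = 0.057 + 0.31 − 0.0563 + 0.097 = 0.4077.
Amplification A = 1/(1 − 0.4077) = 1.688.
ΔT = 8.73 × 1.688 = 14.74 °C.

14.74 °C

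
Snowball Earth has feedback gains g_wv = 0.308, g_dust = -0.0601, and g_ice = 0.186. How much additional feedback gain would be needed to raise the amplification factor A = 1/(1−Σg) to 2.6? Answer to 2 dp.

0.18

Current total gain = 0.4339.
Target gain for A = 2.6: g* = 1 − 1/2.6 = 0.6154.
Additional gain needed = 0.6154 − 0.4339 = 0.18.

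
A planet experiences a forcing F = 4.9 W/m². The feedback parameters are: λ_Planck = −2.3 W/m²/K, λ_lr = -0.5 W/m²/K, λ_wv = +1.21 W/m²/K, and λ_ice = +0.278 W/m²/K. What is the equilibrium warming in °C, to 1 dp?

Net feedback parameter λ = (−2.3) + (-0.5) + (+1.21) + (+0.278) = -1.312 W/m²/K.
ΔT = −F/λ = −4.9/(-1.312) = 3.7 °C.

3.7 °C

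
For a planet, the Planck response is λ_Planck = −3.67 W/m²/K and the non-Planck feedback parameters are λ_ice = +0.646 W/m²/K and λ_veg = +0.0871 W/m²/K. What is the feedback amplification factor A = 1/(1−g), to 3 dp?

1.250

Convert to gains: g_ice = 0.646/3.67 = 0.176; g_veg = 0.0871/3.67 = 0.02373.
Total gain g = 0.19973.
A = 1/(1 − 0.19973) = 1.250.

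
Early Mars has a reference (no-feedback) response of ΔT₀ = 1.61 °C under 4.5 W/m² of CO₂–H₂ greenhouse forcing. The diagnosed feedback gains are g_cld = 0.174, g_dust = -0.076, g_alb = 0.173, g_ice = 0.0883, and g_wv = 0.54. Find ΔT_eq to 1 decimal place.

16.0 °C

Total gain g = 0.174 − 0.076 + 0.173 + 0.0883 + 0.54 = 0.8993.
Amplification A = 1/(1 − 0.8993) = 9.93.
ΔT = 1.61 × 9.93 = 16.0 °C.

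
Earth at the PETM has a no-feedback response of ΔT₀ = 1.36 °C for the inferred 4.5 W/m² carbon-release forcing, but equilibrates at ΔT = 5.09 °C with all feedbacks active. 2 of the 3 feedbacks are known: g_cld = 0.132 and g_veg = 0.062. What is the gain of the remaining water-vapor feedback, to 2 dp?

0.54

Amplification A = ΔT/ΔT₀ = 5.09/1.36 = 3.743.
Total gain g = 1 − 1/A = 1 − 1/3.743 = 0.7328.
Known gains sum to 0.132 + 0.062 = 0.194.
g_wv = 0.7328 − 0.194 = 0.54.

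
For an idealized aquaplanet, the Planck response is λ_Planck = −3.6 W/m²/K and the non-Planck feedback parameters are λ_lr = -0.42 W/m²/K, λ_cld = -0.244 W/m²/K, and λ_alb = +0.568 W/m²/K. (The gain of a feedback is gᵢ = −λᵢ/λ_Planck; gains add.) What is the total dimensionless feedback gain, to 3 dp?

Convert to gains: g_lr = -0.42/3.6 = -0.1167; g_cld = -0.244/3.6 = -0.06778; g_alb = 0.568/3.6 = 0.1578.
Total gain g = -0.02668.

-0.027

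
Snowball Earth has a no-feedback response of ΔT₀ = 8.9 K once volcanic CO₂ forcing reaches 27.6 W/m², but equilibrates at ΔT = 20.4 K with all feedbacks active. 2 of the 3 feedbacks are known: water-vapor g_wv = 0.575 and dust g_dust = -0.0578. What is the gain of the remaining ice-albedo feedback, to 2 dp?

Amplification A = ΔT/ΔT₀ = 20.4/8.9 = 2.292.
Total gain g = 1 − 1/A = 1 − 1/2.292 = 0.5637.
Known gains sum to 0.575 − 0.0578 = 0.5172.
g_ice = 0.5637 − 0.5172 = 0.05.

0.05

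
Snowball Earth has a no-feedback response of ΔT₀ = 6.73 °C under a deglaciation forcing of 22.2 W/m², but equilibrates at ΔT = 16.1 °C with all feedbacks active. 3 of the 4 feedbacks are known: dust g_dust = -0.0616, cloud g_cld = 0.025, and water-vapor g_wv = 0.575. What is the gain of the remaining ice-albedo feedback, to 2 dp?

0.04

Amplification A = ΔT/ΔT₀ = 16.1/6.73 = 2.392.
Total gain g = 1 − 1/A = 1 − 1/2.392 = 0.5819.
Known gains sum to -0.0616 + 0.025 + 0.575 = 0.5384.
g_ice = 0.5819 − 0.5384 = 0.04.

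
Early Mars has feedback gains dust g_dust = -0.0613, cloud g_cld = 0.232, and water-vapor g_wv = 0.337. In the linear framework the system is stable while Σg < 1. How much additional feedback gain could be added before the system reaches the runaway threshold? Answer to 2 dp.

Current total gain = -0.0613 + 0.232 + 0.337 = 0.5077.
Margin to runaway = 1 − 0.5077 = 0.49.

0.49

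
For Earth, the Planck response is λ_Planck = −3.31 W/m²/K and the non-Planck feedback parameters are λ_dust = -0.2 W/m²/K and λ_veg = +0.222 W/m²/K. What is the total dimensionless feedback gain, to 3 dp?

Convert to gains: g_dust = -0.2/3.31 = -0.06042; g_veg = 0.222/3.31 = 0.06707.
Total gain g = 0.00665.

0.007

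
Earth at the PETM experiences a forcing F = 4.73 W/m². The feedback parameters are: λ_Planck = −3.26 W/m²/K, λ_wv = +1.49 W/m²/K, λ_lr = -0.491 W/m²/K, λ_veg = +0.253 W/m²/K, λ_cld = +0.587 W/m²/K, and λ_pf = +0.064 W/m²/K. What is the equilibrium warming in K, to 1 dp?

Net feedback parameter λ = (−3.26) + (+1.49) + (-0.491) + (+0.253) + (+0.587) + (+0.064) = -1.357 W/m²/K.
ΔT = −F/λ = −4.73/(-1.357) = 3.5 K.

3.5 K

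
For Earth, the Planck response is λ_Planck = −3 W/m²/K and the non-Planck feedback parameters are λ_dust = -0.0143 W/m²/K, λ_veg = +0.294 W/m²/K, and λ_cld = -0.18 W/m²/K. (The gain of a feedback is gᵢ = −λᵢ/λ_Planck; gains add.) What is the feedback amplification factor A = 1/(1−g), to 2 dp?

Convert to gains: g_dust = -0.0143/3 = -0.004767; g_veg = 0.294/3 = 0.098; g_cld = -0.18/3 = -0.06.
Total gain g = 0.033233.
A = 1/(1 − 0.033233) = 1.03.

1.03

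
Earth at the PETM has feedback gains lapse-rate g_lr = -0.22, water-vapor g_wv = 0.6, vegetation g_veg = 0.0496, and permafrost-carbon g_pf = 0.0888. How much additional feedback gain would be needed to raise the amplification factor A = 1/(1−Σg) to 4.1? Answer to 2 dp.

0.24

Current total gain = 0.5184.
Target gain for A = 4.1: g* = 1 − 1/4.1 = 0.7561.
Additional gain needed = 0.7561 − 0.5184 = 0.24.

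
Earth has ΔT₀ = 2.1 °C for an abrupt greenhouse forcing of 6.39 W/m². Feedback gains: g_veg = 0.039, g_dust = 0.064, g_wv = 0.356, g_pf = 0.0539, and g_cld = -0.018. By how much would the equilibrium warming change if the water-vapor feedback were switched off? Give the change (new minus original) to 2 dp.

Original: g = 0.4949, ΔT = 2.1/(1−0.4949) = 4.1576 °C.
Without water-vapor: g' = 0.1389, ΔT' = 2.1/(1−0.1389) = 2.4387 °C.
Change = 2.4387 − 4.1576 = -1.72 °C.

-1.72 °C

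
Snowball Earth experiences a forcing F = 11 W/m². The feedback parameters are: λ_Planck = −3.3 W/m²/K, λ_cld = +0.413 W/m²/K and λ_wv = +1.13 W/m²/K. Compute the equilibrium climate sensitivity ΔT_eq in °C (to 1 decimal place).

Net feedback parameter λ = (−3.3) + (+0.413) + (+1.13) = -1.757 W/m²/K.
ΔT = −F/λ = −11/(-1.757) = 6.3 °C.

6.3 °C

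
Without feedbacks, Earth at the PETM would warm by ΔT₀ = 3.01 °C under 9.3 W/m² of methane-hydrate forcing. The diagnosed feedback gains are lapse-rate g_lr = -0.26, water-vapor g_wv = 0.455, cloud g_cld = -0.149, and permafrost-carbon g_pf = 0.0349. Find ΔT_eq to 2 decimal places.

3.27 °C

Total gain g = -0.26 + 0.455 − 0.149 + 0.0349 = 0.0809.
Amplification A = 1/(1 − 0.0809) = 1.088.
ΔT = 3.01 × 1.088 = 3.27 °C.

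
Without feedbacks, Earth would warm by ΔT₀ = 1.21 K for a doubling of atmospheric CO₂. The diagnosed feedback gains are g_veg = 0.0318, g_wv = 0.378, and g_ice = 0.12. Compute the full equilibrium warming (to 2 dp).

Total gain g = 0.0318 + 0.378 + 0.12 = 0.5298.
Amplification A = 1/(1 − 0.5298) = 2.127.
ΔT = 1.21 × 2.127 = 2.57 K.

2.57 K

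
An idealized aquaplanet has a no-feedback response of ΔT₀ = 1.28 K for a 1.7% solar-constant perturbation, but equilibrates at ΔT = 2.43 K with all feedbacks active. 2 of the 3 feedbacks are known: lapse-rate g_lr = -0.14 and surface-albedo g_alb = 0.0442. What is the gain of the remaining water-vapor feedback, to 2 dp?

0.57

Amplification A = ΔT/ΔT₀ = 2.43/1.28 = 1.898.
Total gain g = 1 − 1/A = 1 − 1/1.898 = 0.4731.
Known gains sum to -0.14 + 0.0442 = -0.0958.
g_wv = 0.4731 + 0.0958 = 0.57.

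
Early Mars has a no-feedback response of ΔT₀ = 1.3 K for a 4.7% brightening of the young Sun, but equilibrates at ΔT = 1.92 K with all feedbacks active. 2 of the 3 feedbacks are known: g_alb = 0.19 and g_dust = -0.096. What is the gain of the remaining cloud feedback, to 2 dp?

Amplification A = ΔT/ΔT₀ = 1.92/1.3 = 1.477.
Total gain g = 1 − 1/A = 1 − 1/1.477 = 0.323.
Known gains sum to 0.19 − 0.096 = 0.094.
g_cld = 0.323 − 0.094 = 0.23.

0.23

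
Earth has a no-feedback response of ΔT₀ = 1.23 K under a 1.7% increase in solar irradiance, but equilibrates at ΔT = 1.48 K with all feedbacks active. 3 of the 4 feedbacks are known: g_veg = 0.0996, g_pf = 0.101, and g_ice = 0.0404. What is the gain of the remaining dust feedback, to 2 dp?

Amplification A = ΔT/ΔT₀ = 1.48/1.23 = 1.203.
Total gain g = 1 − 1/A = 1 − 1/1.203 = 0.1687.
Known gains sum to 0.0996 + 0.101 + 0.0404 = 0.241.
g_dust = 0.1687 − 0.241 = -0.07.

-0.07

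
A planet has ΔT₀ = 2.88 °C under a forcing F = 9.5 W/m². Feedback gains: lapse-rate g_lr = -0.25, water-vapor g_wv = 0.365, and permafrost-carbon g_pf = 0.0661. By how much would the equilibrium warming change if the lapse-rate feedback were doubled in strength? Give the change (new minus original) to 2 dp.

Original: g = 0.1811, ΔT = 2.88/(1−0.1811) = 3.5169 °C.
With doubled lapse-rate: g' = -0.0689, ΔT' = 2.88/(1+0.0689) = 2.6944 °C.
Change = 2.6944 − 3.5169 = -0.82 °C.

-0.82 °C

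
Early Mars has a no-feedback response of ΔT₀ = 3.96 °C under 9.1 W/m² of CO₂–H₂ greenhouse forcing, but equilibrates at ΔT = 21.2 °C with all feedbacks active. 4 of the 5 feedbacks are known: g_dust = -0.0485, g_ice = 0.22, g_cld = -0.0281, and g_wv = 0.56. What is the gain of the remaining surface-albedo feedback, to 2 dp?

Amplification A = ΔT/ΔT₀ = 21.2/3.96 = 5.354.
Total gain g = 1 − 1/A = 1 − 1/5.354 = 0.8132.
Known gains sum to -0.0485 + 0.22 − 0.0281 + 0.56 = 0.7034.
g_alb = 0.8132 − 0.7034 = 0.11.

0.11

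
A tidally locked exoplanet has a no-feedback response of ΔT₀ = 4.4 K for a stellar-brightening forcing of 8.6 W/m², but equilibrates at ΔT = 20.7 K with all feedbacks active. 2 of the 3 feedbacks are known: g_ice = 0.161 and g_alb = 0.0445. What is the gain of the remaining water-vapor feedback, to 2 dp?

0.58

Amplification A = ΔT/ΔT₀ = 20.7/4.4 = 4.705.
Total gain g = 1 − 1/A = 1 − 1/4.705 = 0.7875.
Known gains sum to 0.161 + 0.0445 = 0.2055.
g_wv = 0.7875 − 0.2055 = 0.58.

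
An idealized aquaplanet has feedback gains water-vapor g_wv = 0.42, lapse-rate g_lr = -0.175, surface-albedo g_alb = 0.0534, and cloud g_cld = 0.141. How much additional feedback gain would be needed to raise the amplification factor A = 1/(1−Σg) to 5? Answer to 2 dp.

0.36

Current total gain = 0.4394.
Target gain for A = 5: g* = 1 − 1/5 = 0.8.
Additional gain needed = 0.8 − 0.4394 = 0.36.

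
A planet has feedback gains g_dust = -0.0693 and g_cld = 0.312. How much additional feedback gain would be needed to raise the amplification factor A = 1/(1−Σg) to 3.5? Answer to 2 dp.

Current total gain = 0.2427.
Target gain for A = 3.5: g* = 1 − 1/3.5 = 0.7143.
Additional gain needed = 0.7143 − 0.2427 = 0.47.

0.47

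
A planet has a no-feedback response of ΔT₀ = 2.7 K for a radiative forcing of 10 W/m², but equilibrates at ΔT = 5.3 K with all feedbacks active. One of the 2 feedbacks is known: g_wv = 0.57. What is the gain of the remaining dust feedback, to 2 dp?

-0.08

Amplification A = ΔT/ΔT₀ = 5.3/2.7 = 1.963.
Total gain g = 1 − 1/A = 1 − 1/1.963 = 0.4906.
The known gain is 0.57.
g_dust = 0.4906 − 0.57 = -0.08.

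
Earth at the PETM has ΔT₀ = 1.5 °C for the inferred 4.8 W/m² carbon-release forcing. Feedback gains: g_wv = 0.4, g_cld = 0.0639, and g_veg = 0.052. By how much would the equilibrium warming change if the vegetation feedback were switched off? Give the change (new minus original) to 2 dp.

-0.30 °C

Original: g = 0.5159, ΔT = 1.5/(1−0.5159) = 3.0985 °C.
Without vegetation: g' = 0.4639, ΔT' = 1.5/(1−0.4639) = 2.7980 °C.
Change = 2.7980 − 3.0985 = -0.30 °C.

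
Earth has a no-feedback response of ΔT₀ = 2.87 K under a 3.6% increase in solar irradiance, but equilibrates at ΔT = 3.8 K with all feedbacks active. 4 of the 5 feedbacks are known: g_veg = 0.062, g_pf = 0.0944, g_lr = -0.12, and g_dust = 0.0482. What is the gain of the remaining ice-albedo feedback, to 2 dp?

Amplification A = ΔT/ΔT₀ = 3.8/2.87 = 1.324.
Total gain g = 1 − 1/A = 1 − 1/1.324 = 0.2447.
Known gains sum to 0.062 + 0.0944 − 0.12 + 0.0482 = 0.0846.
g_ice = 0.2447 − 0.0846 = 0.16.

0.16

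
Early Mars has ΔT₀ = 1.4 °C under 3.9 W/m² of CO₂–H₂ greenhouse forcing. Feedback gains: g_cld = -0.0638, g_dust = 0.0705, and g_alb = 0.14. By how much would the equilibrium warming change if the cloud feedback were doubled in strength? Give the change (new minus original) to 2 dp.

-0.11 °C

Original: g = 0.1467, ΔT = 1.4/(1−0.1467) = 1.6407 °C.
With doubled cloud: g' = 0.0829, ΔT' = 1.4/(1−0.0829) = 1.5266 °C.
Change = 1.5266 − 1.6407 = -0.11 °C.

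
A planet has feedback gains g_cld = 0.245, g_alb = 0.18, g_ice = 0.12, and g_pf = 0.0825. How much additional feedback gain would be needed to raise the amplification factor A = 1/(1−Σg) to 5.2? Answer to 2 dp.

0.18

Current total gain = 0.6275.
Target gain for A = 5.2: g* = 1 − 1/5.2 = 0.8077.
Additional gain needed = 0.8077 − 0.6275 = 0.18.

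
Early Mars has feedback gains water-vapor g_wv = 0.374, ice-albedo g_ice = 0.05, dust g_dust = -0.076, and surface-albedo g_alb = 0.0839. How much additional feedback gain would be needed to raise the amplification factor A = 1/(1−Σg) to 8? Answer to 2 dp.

Current total gain = 0.4319.
Target gain for A = 8: g* = 1 − 1/8 = 0.875.
Additional gain needed = 0.875 − 0.4319 = 0.44.

0.44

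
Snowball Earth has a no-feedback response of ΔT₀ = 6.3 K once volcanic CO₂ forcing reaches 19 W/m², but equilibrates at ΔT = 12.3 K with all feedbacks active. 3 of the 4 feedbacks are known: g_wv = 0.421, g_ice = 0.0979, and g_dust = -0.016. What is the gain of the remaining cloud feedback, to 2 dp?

Amplification A = ΔT/ΔT₀ = 12.3/6.3 = 1.952.
Total gain g = 1 − 1/A = 1 − 1/1.952 = 0.4877.
Known gains sum to 0.421 + 0.0979 − 0.016 = 0.5029.
g_cld = 0.4877 − 0.5029 = -0.02.

-0.02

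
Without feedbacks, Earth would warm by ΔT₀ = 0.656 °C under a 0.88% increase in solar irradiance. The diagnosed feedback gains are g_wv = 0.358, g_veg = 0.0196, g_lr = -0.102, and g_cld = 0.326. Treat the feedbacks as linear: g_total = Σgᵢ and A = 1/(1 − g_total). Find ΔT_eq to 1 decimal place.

Total gain g = 0.358 + 0.0196 − 0.102 + 0.326 = 0.6016.
Amplification A = 1/(1 − 0.6016) = 2.51.
ΔT = 0.656 × 2.51 = 1.6 °C.

1.6 °C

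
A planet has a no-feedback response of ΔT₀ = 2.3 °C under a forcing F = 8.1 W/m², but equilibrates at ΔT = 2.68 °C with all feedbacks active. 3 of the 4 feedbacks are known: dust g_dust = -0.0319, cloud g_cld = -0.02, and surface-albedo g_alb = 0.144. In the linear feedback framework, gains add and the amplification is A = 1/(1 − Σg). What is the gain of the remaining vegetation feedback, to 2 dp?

0.05

Amplification A = ΔT/ΔT₀ = 2.68/2.3 = 1.165.
Total gain g = 1 − 1/A = 1 − 1/1.165 = 0.1416.
Known gains sum to -0.0319 − 0.02 + 0.144 = 0.0921.
g_veg = 0.1416 − 0.0921 = 0.05.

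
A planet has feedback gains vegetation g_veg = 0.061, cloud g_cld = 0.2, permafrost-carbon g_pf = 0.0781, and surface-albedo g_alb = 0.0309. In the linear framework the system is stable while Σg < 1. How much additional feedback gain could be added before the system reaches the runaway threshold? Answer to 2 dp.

Current total gain = 0.061 + 0.2 + 0.0781 + 0.0309 = 0.37.
Margin to runaway = 1 − 0.37 = 0.63.

0.63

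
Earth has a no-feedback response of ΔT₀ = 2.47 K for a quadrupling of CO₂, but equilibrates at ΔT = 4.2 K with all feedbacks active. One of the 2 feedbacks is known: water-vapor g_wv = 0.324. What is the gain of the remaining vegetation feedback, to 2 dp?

Amplification A = ΔT/ΔT₀ = 4.2/2.47 = 1.7.
Total gain g = 1 − 1/A = 1 − 1/1.7 = 0.4118.
The known gain is 0.324.
g_veg = 0.4118 − 0.324 = 0.09.

0.09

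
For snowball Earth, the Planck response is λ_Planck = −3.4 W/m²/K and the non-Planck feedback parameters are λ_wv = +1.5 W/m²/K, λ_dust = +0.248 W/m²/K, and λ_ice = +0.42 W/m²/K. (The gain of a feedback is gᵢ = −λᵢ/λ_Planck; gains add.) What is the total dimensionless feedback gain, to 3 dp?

0.638

Convert to gains: g_wv = 1.5/3.4 = 0.4412; g_dust = 0.248/3.4 = 0.07294; g_ice = 0.42/3.4 = 0.1235.
Total gain g = 0.63764.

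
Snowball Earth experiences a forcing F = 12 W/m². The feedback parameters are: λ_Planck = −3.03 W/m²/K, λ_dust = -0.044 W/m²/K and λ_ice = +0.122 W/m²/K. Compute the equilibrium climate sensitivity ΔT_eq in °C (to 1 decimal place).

4.1 °C

Net feedback parameter λ = (−3.03) + (-0.044) + (+0.122) = -2.952 W/m²/K.
ΔT = −F/λ = −12/(-2.952) = 4.1 °C.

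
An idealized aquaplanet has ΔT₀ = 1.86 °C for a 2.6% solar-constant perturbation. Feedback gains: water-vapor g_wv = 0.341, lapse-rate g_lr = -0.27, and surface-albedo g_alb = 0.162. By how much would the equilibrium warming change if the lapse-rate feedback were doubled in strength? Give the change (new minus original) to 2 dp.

-0.63 °C

Original: g = 0.233, ΔT = 1.86/(1−0.233) = 2.4250 °C.
With doubled lapse-rate: g' = -0.037, ΔT' = 1.86/(1+0.037) = 1.7936 °C.
Change = 1.7936 − 2.4250 = -0.63 °C.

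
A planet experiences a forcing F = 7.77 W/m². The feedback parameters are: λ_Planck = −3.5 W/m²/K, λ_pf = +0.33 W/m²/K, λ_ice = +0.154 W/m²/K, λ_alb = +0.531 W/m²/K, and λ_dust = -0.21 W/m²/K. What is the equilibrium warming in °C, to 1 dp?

2.9 °C

Net feedback parameter λ = (−3.5) + (+0.33) + (+0.154) + (+0.531) + (-0.21) = -2.695 W/m²/K.
ΔT = −F/λ = −7.77/(-2.695) = 2.9 °C.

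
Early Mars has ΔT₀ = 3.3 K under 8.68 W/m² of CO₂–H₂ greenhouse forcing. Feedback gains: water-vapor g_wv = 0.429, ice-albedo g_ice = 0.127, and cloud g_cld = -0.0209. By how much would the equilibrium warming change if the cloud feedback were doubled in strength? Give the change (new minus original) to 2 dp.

Original: g = 0.5351, ΔT = 3.3/(1−0.5351) = 7.0983 K.
With doubled cloud: g' = 0.5142, ΔT' = 3.3/(1−0.5142) = 6.7929 K.
Change = 6.7929 − 7.0983 = -0.31 K.

-0.31 K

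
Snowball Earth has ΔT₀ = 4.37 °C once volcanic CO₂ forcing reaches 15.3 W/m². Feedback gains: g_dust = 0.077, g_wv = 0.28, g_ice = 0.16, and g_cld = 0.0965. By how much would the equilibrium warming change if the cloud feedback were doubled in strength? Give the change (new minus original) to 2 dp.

Original: g = 0.6135, ΔT = 4.37/(1−0.6135) = 11.3066 °C.
With doubled cloud: g' = 0.71, ΔT' = 4.37/(1−0.71) = 15.0690 °C.
Change = 15.0690 − 11.3066 = 3.76 °C.

3.76 °C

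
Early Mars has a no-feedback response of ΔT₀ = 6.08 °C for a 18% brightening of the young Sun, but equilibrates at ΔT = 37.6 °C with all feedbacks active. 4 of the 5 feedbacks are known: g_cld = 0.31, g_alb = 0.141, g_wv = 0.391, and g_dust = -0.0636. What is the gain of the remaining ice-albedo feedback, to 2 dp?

Amplification A = ΔT/ΔT₀ = 37.6/6.08 = 6.184.
Total gain g = 1 − 1/A = 1 − 1/6.184 = 0.8383.
Known gains sum to 0.31 + 0.141 + 0.391 − 0.0636 = 0.7784.
g_ice = 0.8383 − 0.7784 = 0.06.

0.06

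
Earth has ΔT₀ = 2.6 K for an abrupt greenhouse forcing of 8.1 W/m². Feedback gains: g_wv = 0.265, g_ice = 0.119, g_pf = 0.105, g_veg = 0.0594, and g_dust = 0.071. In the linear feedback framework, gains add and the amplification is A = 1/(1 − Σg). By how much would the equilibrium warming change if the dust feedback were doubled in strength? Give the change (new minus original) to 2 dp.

Original: g = 0.6194, ΔT = 2.6/(1−0.6194) = 6.8313 K.
With doubled dust: g' = 0.6904, ΔT' = 2.6/(1−0.6904) = 8.3979 K.
Change = 8.3979 − 6.8313 = 1.57 K.

1.57 K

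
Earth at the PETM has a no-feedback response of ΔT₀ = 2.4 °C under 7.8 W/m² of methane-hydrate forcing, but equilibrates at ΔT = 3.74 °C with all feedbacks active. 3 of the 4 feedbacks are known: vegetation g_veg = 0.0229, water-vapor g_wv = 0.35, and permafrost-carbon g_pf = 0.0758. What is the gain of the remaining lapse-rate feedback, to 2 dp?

Amplification A = ΔT/ΔT₀ = 3.74/2.4 = 1.558.
Total gain g = 1 − 1/A = 1 − 1/1.558 = 0.3582.
Known gains sum to 0.0229 + 0.35 + 0.0758 = 0.4487.
g_lr = 0.3582 − 0.4487 = -0.09.

-0.09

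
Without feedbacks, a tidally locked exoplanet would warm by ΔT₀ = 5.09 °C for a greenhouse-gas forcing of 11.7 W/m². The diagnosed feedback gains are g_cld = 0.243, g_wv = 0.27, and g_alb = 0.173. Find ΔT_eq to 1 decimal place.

16.2 °C

Total gain g = 0.243 + 0.27 + 0.173 = 0.686.
Amplification A = 1/(1 − 0.686) = 3.185.
ΔT = 5.09 × 3.185 = 16.2 °C.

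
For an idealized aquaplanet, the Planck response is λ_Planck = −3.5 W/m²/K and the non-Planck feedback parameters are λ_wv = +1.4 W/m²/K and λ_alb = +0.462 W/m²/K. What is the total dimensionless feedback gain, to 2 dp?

0.53

Convert to gains: g_wv = 1.4/3.5 = 0.4; g_alb = 0.462/3.5 = 0.132.
Total gain g = 0.532.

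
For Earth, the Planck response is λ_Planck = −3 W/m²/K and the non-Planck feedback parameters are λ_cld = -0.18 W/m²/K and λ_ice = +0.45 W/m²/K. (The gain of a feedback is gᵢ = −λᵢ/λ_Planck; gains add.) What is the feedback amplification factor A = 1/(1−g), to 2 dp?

Convert to gains: g_cld = -0.18/3 = -0.06; g_ice = 0.45/3 = 0.15.
Total gain g = 0.09.
A = 1/(1 − 0.09) = 1.10.

1.10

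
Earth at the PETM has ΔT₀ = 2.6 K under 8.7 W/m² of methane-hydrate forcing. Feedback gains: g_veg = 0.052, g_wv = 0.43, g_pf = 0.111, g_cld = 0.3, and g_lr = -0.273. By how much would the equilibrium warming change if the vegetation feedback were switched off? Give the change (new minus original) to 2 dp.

-0.82 K

Original: g = 0.62, ΔT = 2.6/(1−0.62) = 6.8421 K.
Without vegetation: g' = 0.568, ΔT' = 2.6/(1−0.568) = 6.0185 K.
Change = 6.0185 − 6.8421 = -0.82 K.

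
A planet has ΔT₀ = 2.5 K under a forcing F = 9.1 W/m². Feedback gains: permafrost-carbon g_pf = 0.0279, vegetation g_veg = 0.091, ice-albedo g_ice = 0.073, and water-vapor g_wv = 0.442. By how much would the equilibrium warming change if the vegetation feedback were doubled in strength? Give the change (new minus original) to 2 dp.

Original: g = 0.6339, ΔT = 2.5/(1−0.6339) = 6.8287 K.
With doubled vegetation: g' = 0.7249, ΔT' = 2.5/(1−0.7249) = 9.0876 K.
Change = 9.0876 − 6.8287 = 2.26 K.

2.26 K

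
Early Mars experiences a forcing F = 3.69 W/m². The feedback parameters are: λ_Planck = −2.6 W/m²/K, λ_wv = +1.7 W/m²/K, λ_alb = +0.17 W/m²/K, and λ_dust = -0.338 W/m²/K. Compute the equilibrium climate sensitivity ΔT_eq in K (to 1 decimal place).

Net feedback parameter λ = (−2.6) + (+1.7) + (+0.17) + (-0.338) = -1.068 W/m²/K.
ΔT = −F/λ = −3.69/(-1.068) = 3.5 K.

3.5 K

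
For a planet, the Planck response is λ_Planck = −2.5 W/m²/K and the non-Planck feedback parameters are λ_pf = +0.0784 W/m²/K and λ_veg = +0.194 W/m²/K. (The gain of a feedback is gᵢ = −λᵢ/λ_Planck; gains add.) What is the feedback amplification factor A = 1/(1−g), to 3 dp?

1.122

Convert to gains: g_pf = 0.0784/2.5 = 0.03136; g_veg = 0.194/2.5 = 0.0776.
Total gain g = 0.10896.
A = 1/(1 − 0.10896) = 1.122.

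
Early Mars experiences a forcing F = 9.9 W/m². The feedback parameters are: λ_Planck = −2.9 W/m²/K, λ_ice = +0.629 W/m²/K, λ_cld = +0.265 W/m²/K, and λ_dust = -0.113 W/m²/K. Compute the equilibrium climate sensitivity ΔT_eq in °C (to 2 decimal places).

Net feedback parameter λ = (−2.9) + (+0.629) + (+0.265) + (-0.113) = -2.119 W/m²/K.
ΔT = −F/λ = −9.9/(-2.119) = 4.67 °C.

4.67 °C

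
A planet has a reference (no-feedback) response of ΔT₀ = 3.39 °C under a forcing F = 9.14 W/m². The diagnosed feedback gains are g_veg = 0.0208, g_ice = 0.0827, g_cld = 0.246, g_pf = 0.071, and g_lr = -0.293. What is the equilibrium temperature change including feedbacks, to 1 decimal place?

3.9 °C

Total gain g = 0.0208 + 0.0827 + 0.246 + 0.071 − 0.293 = 0.1275.
Amplification A = 1/(1 − 0.1275) = 1.146.
ΔT = 3.39 × 1.146 = 3.9 °C.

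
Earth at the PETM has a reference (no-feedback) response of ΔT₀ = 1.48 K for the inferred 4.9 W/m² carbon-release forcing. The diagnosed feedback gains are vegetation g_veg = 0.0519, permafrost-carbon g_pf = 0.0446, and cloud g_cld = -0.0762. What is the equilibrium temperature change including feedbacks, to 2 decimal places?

1.51 K

Total gain g = 0.0519 + 0.0446 − 0.0762 = 0.0203.
Amplification A = 1/(1 − 0.0203) = 1.021.
ΔT = 1.48 × 1.021 = 1.51 K.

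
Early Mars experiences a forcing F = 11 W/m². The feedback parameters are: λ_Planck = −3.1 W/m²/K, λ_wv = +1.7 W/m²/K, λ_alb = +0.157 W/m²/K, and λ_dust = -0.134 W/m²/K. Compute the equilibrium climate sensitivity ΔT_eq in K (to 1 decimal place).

8.0 K

Net feedback parameter λ = (−3.1) + (+1.7) + (+0.157) + (-0.134) = -1.377 W/m²/K.
ΔT = −F/λ = −11/(-1.377) = 8.0 K.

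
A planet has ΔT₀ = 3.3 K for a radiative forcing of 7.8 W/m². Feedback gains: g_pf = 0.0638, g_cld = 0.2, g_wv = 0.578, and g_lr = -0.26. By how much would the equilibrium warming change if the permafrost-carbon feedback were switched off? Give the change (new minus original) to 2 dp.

-1.04 K

Original: g = 0.5818, ΔT = 3.3/(1−0.5818) = 7.8910 K.
Without permafrost-carbon: g' = 0.518, ΔT' = 3.3/(1−0.518) = 6.8465 K.
Change = 6.8465 − 7.8910 = -1.04 K.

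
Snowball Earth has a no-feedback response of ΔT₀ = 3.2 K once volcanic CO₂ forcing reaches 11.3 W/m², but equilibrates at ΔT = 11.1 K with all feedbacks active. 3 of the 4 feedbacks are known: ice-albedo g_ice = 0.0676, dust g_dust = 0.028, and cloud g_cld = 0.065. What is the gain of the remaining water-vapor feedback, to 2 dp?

0.55

Amplification A = ΔT/ΔT₀ = 11.1/3.2 = 3.469.
Total gain g = 1 − 1/A = 1 − 1/3.469 = 0.7117.
Known gains sum to 0.0676 + 0.028 + 0.065 = 0.1606.
g_wv = 0.7117 − 0.1606 = 0.55.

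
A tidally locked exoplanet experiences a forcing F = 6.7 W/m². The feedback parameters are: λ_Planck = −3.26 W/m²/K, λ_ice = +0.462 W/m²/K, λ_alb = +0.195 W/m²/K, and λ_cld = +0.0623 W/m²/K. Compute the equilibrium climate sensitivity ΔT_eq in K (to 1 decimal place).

Net feedback parameter λ = (−3.26) + (+0.462) + (+0.195) + (+0.0623) = -2.5407 W/m²/K.
ΔT = −F/λ = −6.7/(-2.5407) = 2.6 K.

2.6 K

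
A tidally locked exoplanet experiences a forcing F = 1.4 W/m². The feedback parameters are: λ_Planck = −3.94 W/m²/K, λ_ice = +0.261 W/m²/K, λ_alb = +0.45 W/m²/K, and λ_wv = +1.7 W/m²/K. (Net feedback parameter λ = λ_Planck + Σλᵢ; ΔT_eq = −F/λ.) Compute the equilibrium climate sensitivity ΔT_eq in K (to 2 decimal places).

Net feedback parameter λ = (−3.94) + (+0.261) + (+0.45) + (+1.7) = -1.529 W/m²/K.
ΔT = −F/λ = −1.4/(-1.529) = 0.92 K.

0.92 K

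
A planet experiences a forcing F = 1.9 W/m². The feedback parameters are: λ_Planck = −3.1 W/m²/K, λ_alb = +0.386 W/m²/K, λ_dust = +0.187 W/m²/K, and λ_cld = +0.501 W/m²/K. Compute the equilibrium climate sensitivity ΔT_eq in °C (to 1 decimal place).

0.9 °C

Net feedback parameter λ = (−3.1) + (+0.386) + (+0.187) + (+0.501) = -2.026 W/m²/K.
ΔT = −F/λ = −1.9/(-2.026) = 0.9 °C.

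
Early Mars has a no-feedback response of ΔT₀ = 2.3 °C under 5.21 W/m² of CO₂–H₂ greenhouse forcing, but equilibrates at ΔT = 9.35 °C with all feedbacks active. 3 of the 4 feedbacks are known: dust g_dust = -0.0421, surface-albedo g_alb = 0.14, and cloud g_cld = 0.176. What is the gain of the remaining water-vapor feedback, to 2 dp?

0.48

Amplification A = ΔT/ΔT₀ = 9.35/2.3 = 4.065.
Total gain g = 1 − 1/A = 1 − 1/4.065 = 0.754.
Known gains sum to -0.0421 + 0.14 + 0.176 = 0.2739.
g_wv = 0.754 − 0.2739 = 0.48.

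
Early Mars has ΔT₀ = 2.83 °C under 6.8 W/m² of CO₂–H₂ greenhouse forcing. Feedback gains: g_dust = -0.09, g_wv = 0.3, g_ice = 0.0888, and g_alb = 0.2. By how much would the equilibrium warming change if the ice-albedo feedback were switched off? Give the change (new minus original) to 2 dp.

-0.85 °C

Original: g = 0.4988, ΔT = 2.83/(1−0.4988) = 5.6464 °C.
Without ice-albedo: g' = 0.41, ΔT' = 2.83/(1−0.41) = 4.7966 °C.
Change = 4.7966 − 5.6464 = -0.85 °C.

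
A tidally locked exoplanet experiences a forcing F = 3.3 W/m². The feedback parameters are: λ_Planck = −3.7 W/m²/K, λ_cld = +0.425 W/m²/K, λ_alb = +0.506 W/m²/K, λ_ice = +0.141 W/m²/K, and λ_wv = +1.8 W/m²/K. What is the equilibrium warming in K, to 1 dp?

4.0 K

Net feedback parameter λ = (−3.7) + (+0.425) + (+0.506) + (+0.141) + (+1.8) = -0.828 W/m²/K.
ΔT = −F/λ = −3.3/(-0.828) = 4.0 K.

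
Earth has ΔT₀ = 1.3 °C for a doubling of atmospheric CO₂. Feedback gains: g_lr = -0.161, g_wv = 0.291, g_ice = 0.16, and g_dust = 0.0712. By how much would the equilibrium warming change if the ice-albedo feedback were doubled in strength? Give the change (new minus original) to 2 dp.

Original: g = 0.3612, ΔT = 1.3/(1−0.3612) = 2.0351 °C.
With doubled ice-albedo: g' = 0.5212, ΔT' = 1.3/(1−0.5212) = 2.7151 °C.
Change = 2.7151 − 2.0351 = 0.68 °C.

0.68 °C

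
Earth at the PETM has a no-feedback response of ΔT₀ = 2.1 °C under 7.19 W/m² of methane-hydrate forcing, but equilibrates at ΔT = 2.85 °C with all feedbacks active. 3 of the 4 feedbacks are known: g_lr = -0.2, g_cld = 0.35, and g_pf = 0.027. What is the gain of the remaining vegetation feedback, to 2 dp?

0.09

Amplification A = ΔT/ΔT₀ = 2.85/2.1 = 1.357.
Total gain g = 1 − 1/A = 1 − 1/1.357 = 0.2631.
Known gains sum to -0.2 + 0.35 + 0.027 = 0.177.
g_veg = 0.2631 − 0.177 = 0.09.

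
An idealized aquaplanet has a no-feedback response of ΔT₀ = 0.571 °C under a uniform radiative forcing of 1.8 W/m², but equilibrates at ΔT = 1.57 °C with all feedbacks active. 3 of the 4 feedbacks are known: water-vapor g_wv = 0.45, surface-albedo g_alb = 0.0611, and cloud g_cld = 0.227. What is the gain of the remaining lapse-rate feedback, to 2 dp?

Amplification A = ΔT/ΔT₀ = 1.57/0.571 = 2.75.
Total gain g = 1 − 1/A = 1 − 1/2.75 = 0.6364.
Known gains sum to 0.45 + 0.0611 + 0.227 = 0.7381.
g_lr = 0.6364 − 0.7381 = -0.10.

-0.10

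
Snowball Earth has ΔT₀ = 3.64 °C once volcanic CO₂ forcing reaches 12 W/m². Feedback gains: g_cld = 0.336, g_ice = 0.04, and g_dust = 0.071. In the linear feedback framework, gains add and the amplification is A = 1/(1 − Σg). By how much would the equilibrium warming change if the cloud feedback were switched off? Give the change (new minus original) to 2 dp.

-2.49 °C

Original: g = 0.447, ΔT = 3.64/(1−0.447) = 6.5823 °C.
Without cloud: g' = 0.111, ΔT' = 3.64/(1−0.111) = 4.0945 °C.
Change = 4.0945 − 6.5823 = -2.49 °C.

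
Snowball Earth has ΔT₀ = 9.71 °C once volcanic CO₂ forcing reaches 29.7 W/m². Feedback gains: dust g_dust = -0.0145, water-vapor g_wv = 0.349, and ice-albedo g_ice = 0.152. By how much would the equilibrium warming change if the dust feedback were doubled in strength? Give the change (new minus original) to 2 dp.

Original: g = 0.4865, ΔT = 9.71/(1−0.4865) = 18.9094 °C.
With doubled dust: g' = 0.472, ΔT' = 9.71/(1−0.472) = 18.3902 °C.
Change = 18.3902 − 18.9094 = -0.52 °C.

-0.52 °C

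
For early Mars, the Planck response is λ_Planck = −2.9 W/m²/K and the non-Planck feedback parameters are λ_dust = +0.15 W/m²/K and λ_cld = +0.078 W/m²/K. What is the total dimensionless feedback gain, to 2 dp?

Convert to gains: g_dust = 0.15/2.9 = 0.05172; g_cld = 0.078/2.9 = 0.0269.
Total gain g = 0.07862.

0.08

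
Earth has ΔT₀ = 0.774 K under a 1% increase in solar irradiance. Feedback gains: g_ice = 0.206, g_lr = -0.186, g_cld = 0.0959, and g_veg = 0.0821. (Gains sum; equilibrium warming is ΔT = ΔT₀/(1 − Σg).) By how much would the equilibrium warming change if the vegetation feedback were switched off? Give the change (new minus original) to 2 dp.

-0.09 K

Original: g = 0.198, ΔT = 0.774/(1−0.198) = 0.9651 K.
Without vegetation: g' = 0.1159, ΔT' = 0.774/(1−0.1159) = 0.8755 K.
Change = 0.8755 − 0.9651 = -0.09 K.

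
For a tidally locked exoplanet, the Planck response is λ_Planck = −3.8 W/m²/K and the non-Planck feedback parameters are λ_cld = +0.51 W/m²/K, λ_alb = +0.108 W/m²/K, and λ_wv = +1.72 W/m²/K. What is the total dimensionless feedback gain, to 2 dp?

Convert to gains: g_cld = 0.51/3.8 = 0.1342; g_alb = 0.108/3.8 = 0.02842; g_wv = 1.72/3.8 = 0.4526.
Total gain g = 0.61522.

0.62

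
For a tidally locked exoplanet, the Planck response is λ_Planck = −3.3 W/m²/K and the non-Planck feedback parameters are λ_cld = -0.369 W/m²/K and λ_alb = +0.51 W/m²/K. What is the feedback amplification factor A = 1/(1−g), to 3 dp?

Convert to gains: g_cld = -0.369/3.3 = -0.1118; g_alb = 0.51/3.3 = 0.1545.
Total gain g = 0.0427.
A = 1/(1 − 0.0427) = 1.045.

1.045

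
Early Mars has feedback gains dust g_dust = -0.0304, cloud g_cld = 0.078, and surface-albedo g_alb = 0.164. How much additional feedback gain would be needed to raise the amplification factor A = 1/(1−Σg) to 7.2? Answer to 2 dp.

0.65

Current total gain = 0.2116.
Target gain for A = 7.2: g* = 1 − 1/7.2 = 0.8611.
Additional gain needed = 0.8611 − 0.2116 = 0.65.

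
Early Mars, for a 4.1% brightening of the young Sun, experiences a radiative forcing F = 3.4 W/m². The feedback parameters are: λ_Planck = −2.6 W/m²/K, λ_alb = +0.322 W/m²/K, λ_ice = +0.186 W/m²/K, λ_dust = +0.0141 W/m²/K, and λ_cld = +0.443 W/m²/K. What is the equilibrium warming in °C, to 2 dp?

2.08 °C

Net feedback parameter λ = (−2.6) + (+0.322) + (+0.186) + (+0.0141) + (+0.443) = -1.6349 W/m²/K.
ΔT = −F/λ = −3.4/(-1.6349) = 2.08 °C.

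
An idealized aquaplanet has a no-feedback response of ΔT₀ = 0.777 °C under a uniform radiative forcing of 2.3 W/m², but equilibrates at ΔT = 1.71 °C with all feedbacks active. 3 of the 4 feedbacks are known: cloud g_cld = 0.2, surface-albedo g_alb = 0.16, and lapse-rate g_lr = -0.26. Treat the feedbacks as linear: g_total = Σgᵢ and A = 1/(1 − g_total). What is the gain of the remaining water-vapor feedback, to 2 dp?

0.45

Amplification A = ΔT/ΔT₀ = 1.71/0.777 = 2.201.
Total gain g = 1 − 1/A = 1 − 1/2.201 = 0.5457.
Known gains sum to 0.2 + 0.16 − 0.26 = 0.1.
g_wv = 0.5457 − 0.1 = 0.45.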